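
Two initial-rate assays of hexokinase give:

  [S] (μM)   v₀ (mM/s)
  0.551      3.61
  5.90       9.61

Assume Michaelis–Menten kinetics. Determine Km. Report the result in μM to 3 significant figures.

1.22 μM

From v = Vmax[S]/(Km+[S]), each point gives Vmax = v(Km+[S])/[S].
Equating: 3.61(Km+0.551)/0.551 = 9.61(Km+5.90)/5.90.
6.552·Km + 3.61 = 1.629·Km + 9.61, so (6.552 − 1.629)·Km = 9.61 − 3.61.
Km = 6.000/4.923 = 1.22 μM; then Vmax = 3.61(1.22+0.551)/0.551 = 11.6 mM/s.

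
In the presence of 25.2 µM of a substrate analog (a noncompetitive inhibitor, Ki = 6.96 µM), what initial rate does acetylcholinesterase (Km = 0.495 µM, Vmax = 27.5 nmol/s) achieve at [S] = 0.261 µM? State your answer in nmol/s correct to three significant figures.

With α = 1 + [I]/Ki = 1 + 25.2/6.96 = 4.621, the noncompetitive rate law is v = (Vmax/α)·[S] / (Km + [S]).
v = (27.5/4.621)×0.261 / (0.495 + 0.261) = 1.553/0.7560 = 2.05 nmol/s.

2.05 nmol/s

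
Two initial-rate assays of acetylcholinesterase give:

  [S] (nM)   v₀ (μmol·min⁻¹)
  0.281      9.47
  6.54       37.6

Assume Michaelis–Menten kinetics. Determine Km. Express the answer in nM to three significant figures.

In reciprocal form, 1/v = (Km/Vmax)·(1/[S]) + 1/Vmax. The two points give (1/[S], 1/v) = (3.559, 0.1056) and (0.1529, 0.02660).
Slope = (0.1056 − 0.02660)/(3.559 − 0.1529) = 0.02320; intercept = 0.1056 − 0.02320×3.559 = 0.02305.
Vmax = 1/intercept = 43.4 μmol·min⁻¹; Km = slope × Vmax = 0.02320 × 43.4 = 1.01 nM.

1.01 nM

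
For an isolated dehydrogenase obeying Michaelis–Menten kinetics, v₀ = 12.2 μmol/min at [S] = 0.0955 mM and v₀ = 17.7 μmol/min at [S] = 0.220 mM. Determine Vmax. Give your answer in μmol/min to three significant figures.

From v = Vmax[S]/(Km+[S]), each point gives Vmax = v(Km+[S])/[S].
Equating: 12.2(Km+0.0955)/0.0955 = 17.7(Km+0.220)/0.220.
127.7·Km + 12.2 = 80.45·Km + 17.7, so (127.7 − 80.45)·Km = 17.7 − 12.2.
Km = 5.500/47.29 = 0.116 mM; then Vmax = 12.2(0.116+0.0955)/0.0955 = 27.1 μmol/min.

27.1 μmol/min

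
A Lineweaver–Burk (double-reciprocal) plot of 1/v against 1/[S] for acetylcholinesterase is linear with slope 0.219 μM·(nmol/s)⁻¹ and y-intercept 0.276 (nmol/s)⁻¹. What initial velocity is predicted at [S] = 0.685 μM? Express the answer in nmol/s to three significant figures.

1.68 nmol/s

The y-intercept is 1/Vmax, so Vmax = 1/0.276 = 3.62 nmol/s.
The slope is Km/Vmax, so Km = 0.219 × 3.62 = 0.793 μM.
Then v = 3.62 × 0.685/(0.793 + 0.685) = 1.68 nmol/s.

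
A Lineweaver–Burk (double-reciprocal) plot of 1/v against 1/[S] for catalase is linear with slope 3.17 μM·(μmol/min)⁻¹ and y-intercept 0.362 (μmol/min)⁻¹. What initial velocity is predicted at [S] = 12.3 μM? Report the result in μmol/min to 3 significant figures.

The y-intercept is 1/Vmax, so Vmax = 1/0.362 = 2.76 μmol/min.
The slope is Km/Vmax, so Km = 3.17 × 2.76 = 8.76 μM.
Then v = 2.76 × 12.3/(8.76 + 12.3) = 1.61 μmol/min.

1.61 μmol/min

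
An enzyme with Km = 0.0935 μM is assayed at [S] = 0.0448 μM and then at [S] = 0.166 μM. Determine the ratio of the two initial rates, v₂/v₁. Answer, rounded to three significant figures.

Since Vmax cancels, v₂/v₁ = [S]₂(Km+[S]₁) / [S]₁(Km+[S]₂).
= 0.166×(0.0935+0.0448) / (0.0448×(0.0935+0.166)) = 0.02296/0.01163 = 1.97.

1.97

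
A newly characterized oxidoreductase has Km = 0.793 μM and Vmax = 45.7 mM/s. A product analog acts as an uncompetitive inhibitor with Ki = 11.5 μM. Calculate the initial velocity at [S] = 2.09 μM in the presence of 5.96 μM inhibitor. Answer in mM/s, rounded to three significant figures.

24.1 mM/s

With α = 1 + [I]/Ki = 1 + 5.96/11.5 = 1.518, the uncompetitive rate law is v = (Vmax/α)·[S] / (Km/α + [S]).
v = (45.7/1.518)×2.09 / (0.793/1.518 + 2.09) = 62.91/2.612 = 24.1 mM/s.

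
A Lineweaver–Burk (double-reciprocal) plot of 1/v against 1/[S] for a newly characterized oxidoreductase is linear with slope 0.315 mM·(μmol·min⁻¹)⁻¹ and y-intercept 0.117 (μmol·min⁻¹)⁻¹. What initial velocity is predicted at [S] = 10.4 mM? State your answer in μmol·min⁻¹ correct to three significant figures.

6.79 μmol·min⁻¹

The y-intercept is 1/Vmax, so Vmax = 1/0.117 = 8.55 μmol·min⁻¹.
The slope is Km/Vmax, so Km = 0.315 × 8.55 = 2.69 mM.
Then v = 8.55 × 10.4/(2.69 + 10.4) = 6.79 μmol·min⁻¹.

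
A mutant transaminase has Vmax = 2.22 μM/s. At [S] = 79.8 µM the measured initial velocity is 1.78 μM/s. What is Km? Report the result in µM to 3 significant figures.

19.7 µM

From v = Vmax[S]/(Km+[S]), Km = [S](Vmax − v)/v.
Km = 79.8 × (2.22 − 1.78) / 1.78 = 35.11/1.78 = 19.7 µM.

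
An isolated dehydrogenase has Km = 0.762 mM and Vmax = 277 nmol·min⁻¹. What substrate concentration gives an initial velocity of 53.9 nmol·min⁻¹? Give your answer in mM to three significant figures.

0.184 mM

The required fractional saturation is v/Vmax = 53.9/277 = 0.1946.
Then [S]/(Km+[S]) = 0.1946 ⇒ [S] = 0.762 × 0.1946/(1 − 0.1946) = 0.184 mM.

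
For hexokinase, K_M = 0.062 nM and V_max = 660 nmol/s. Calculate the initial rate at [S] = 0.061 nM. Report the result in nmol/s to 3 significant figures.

[S]/(Km+[S]) = 0.061/0.1230 = 0.4959, the fractional saturation.
v = 0.4959 × Vmax = 0.4959 × 660 = 327 nmol/s.

327 nmol/s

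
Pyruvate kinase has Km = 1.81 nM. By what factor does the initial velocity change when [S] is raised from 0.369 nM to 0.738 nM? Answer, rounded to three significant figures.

1.71

Since Vmax cancels, v₂/v₁ = [S]₂(Km+[S]₁) / [S]₁(Km+[S]₂).
= 0.738×(1.81+0.369) / (0.369×(1.81+0.738)) = 1.608/0.9402 = 1.71.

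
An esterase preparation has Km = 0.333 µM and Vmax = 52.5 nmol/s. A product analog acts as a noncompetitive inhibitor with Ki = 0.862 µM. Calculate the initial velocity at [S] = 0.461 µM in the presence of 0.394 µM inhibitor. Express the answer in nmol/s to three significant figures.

With α = 1 + [I]/Ki = 1 + 0.394/0.862 = 1.457, the noncompetitive rate law is v = (Vmax/α)·[S] / (Km + [S]).
v = (52.5/1.457)×0.461 / (0.333 + 0.461) = 16.61/0.7940 = 20.9 nmol/s.

20.9 nmol/s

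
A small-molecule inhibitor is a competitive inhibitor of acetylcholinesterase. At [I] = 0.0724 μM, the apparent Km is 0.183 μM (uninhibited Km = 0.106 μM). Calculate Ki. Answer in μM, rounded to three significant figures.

0.0997 μM

Competitive: Km,app = α·Km with α = 1 + [I]/Ki.
α = Km,app/Km = 0.183/0.106 = 1.726.
Ki = [I]/(α − 1) = 0.0724/0.7264 = 0.0997 μM.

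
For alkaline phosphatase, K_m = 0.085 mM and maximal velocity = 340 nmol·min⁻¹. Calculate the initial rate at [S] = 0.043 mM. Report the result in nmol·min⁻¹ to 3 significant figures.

[S]/(Km+[S]) = 0.043/0.1280 = 0.3359, the fractional saturation.
v = 0.3359 × Vmax = 0.3359 × 340 = 114 nmol·min⁻¹.

114 nmol·min⁻¹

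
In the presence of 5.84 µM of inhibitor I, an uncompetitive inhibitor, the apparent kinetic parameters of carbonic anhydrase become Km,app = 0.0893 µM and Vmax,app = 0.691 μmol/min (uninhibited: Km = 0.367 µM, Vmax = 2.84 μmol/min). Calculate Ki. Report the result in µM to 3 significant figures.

Uncompetitive: Vmax,app = Vmax/α (and Km,app = Km/α) with α = 1 + [I]/Ki.
α = Vmax/Vmax,app = 2.84/0.691 = 4.110.
Ki = [I]/(α − 1) = 5.84/3.110 = 1.88 µM.

1.88 µM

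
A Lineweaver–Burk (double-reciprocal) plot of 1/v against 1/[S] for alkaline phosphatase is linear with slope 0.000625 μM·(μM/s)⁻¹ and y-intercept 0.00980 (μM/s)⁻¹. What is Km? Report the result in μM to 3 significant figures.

0.0638 μM

y-intercept = 1/Vmax ⇒ Vmax = 102 μM/s; slope = Km/Vmax ⇒ Km = slope × Vmax.
Km = 0.000625 × 102 = 0.0638 μM.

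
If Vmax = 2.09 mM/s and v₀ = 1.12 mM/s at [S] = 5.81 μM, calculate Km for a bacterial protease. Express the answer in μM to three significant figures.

5.03 μM

From v = Vmax[S]/(Km+[S]), Km = [S](Vmax − v)/v.
Km = 5.81 × (2.09 − 1.12) / 1.12 = 5.636/1.12 = 5.03 μM.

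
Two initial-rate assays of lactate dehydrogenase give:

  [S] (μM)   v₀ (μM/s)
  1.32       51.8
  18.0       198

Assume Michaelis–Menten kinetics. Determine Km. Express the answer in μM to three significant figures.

From v = Vmax[S]/(Km+[S]), each point gives Vmax = v(Km+[S])/[S].
Equating: 51.8(Km+1.32)/1.32 = 198(Km+18.0)/18.0.
39.24·Km + 51.8 = 11.00·Km + 198, so (39.24 − 11.00)·Km = 198 − 51.8.
Km = 146.2/28.24 = 5.18 μM; then Vmax = 51.8(5.18+1.32)/1.32 = 255 μM/s.

5.18 μM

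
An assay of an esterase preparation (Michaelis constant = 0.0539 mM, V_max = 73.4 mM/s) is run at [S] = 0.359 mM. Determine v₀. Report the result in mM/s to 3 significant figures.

63.8 mM/s

v = Vmax·[S]/(Km + [S]) = 73.4 × 0.359 / (0.0539 + 0.359)
  = 26.35 / 0.4129 = 63.8 mM/s.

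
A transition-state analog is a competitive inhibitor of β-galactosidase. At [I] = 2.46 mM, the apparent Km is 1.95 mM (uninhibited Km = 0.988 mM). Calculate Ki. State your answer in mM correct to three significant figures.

2.53 mM

Competitive: Km,app = α·Km with α = 1 + [I]/Ki.
α = Km,app/Km = 1.95/0.988 = 1.974.
Ki = [I]/(α − 1) = 2.46/0.9737 = 2.53 mM.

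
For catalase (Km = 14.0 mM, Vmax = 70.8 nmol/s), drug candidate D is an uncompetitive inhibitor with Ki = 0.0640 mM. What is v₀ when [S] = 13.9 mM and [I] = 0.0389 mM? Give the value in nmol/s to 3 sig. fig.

27.1 nmol/s

With α = 1 + [I]/Ki = 1 + 0.0389/0.0640 = 1.608, the uncompetitive rate law is v = (Vmax/α)·[S] / (Km/α + [S]).
v = (70.8/1.608)×13.9 / (14.0/1.608 + 13.9) = 612.1/22.61 = 27.1 nmol/s.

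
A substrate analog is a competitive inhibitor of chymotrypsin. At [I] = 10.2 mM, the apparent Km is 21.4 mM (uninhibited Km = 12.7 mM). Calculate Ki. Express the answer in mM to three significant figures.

Competitive: Km,app = α·Km with α = 1 + [I]/Ki.
α = Km,app/Km = 21.4/12.7 = 1.685.
Since α = 1 + [I]/Ki, [I]/Ki = 1.685 − 1 = 0.6850 and Ki = 10.2/0.6850 = 14.9 mM.

14.9 mM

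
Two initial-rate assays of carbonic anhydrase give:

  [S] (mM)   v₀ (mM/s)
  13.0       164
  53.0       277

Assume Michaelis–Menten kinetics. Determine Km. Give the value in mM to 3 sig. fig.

In reciprocal form, 1/v = (Km/Vmax)·(1/[S]) + 1/Vmax. The two points give (1/[S], 1/v) = (0.07692, 0.006098) and (0.01887, 0.003610).
Slope = (0.006098 − 0.003610)/(0.07692 − 0.01887) = 0.04285; intercept = 0.006098 − 0.04285×0.07692 = 0.002802.
Vmax = 1/intercept = 357 mM/s; Km = slope × Vmax = 0.04285 × 357 = 15.3 mM.

15.3 mM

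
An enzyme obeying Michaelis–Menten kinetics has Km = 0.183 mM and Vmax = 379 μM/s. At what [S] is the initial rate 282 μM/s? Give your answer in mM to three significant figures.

Rearranging v = Vmax[S]/(Km+[S]) gives [S] = Km·v/(Vmax − v).
[S] = 0.183 × 282 / (379 − 282) = 51.61/97.00 = 0.532 mM.

0.532 mM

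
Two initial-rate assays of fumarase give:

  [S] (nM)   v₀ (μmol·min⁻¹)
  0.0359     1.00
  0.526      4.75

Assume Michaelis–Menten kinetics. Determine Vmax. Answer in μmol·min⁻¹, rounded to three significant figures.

From v = Vmax[S]/(Km+[S]), each point gives Vmax = v(Km+[S])/[S].
Equating: 1.00(Km+0.0359)/0.0359 = 4.75(Km+0.526)/0.526.
27.86·Km + 1.00 = 9.030·Km + 4.75, so (27.86 − 9.030)·Km = 4.75 − 1.00.
Km = 3.750/18.82 = 0.199 nM; then Vmax = 1.00(0.199+0.0359)/0.0359 = 6.55 μmol·min⁻¹.

6.55 μmol·min⁻¹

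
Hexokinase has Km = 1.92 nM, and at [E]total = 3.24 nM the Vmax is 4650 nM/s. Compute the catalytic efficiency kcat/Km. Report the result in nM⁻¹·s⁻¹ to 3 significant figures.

747 nM⁻¹·s⁻¹

kcat = Vmax/[E]total = 4650/3.24 = 1440 s⁻¹.
kcat/Km = 1440/1.92 = 747 nM⁻¹·s⁻¹.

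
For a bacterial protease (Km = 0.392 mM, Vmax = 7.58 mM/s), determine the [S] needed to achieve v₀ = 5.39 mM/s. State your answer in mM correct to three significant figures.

0.965 mM

The required fractional saturation is v/Vmax = 5.39/7.58 = 0.7111.
Then [S]/(Km+[S]) = 0.7111 ⇒ [S] = 0.392 × 0.7111/(1 − 0.7111) = 0.965 mM.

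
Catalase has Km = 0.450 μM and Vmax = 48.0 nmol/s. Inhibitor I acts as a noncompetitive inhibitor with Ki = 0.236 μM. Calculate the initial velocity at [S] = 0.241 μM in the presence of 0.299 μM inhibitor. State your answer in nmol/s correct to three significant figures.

With α = 1 + [I]/Ki = 1 + 0.299/0.236 = 2.267, the noncompetitive rate law is v = (Vmax/α)·[S] / (Km + [S]).
v = (48.0/2.267)×0.241 / (0.450 + 0.241) = 5.103/0.6910 = 7.38 nmol/s.

7.38 nmol/s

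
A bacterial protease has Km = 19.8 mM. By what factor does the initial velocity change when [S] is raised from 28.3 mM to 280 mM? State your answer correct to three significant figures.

The fractional saturations are [S]/(Km+[S]) = 28.3/48.10 = 0.5884 and 280/299.8 = 0.9340.
v₂/v₁ is just their ratio: 0.9340/0.5884 = 1.59.

1.59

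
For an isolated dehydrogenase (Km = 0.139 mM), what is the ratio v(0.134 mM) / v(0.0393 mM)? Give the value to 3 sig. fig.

2.23

Since Vmax cancels, v₂/v₁ = [S]₂(Km+[S]₁) / [S]₁(Km+[S]₂).
= 0.134×(0.139+0.0393) / (0.0393×(0.139+0.134)) = 0.02389/0.01073 = 2.23.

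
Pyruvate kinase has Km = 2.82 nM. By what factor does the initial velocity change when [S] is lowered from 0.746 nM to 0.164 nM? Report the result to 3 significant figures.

0.263

The fractional saturations are [S]/(Km+[S]) = 0.746/3.566 = 0.2092 and 0.164/2.984 = 0.05496.
v₂/v₁ is just their ratio: 0.05496/0.2092 = 0.263.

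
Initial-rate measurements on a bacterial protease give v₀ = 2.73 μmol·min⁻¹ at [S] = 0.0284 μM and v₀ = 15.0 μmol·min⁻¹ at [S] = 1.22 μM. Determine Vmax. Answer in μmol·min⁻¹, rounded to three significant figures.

16.8 μmol·min⁻¹

From v = Vmax[S]/(Km+[S]), each point gives Vmax = v(Km+[S])/[S].
Equating: 2.73(Km+0.0284)/0.0284 = 15.0(Km+1.22)/1.22.
96.13·Km + 2.73 = 12.30·Km + 15.0, so (96.13 − 12.30)·Km = 15.0 − 2.73.
Km = 12.27/83.83 = 0.146 μM; then Vmax = 2.73(0.146+0.0284)/0.0284 = 16.8 μmol·min⁻¹.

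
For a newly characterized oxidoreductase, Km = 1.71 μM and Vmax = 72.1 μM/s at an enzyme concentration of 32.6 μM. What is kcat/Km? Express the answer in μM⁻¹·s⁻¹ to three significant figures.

kcat = Vmax/[E]total = 72.1/32.6 = 2.21 s⁻¹.
kcat/Km = 2.21/1.71 = 1.29 μM⁻¹·s⁻¹.

1.29 μM⁻¹·s⁻¹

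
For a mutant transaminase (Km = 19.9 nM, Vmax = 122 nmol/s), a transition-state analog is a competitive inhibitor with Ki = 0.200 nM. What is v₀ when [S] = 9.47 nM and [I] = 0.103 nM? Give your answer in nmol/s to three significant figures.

29.2 nmol/s

α = 1 + [I]/Ki = 1 + 0.103/0.200 = 1.515.
For a competitive inhibitor, Vmax is unchanged and the apparent Km becomes α·Km: Km,app = 30.1 nM, Vmax,app = 122 nmol/s.
v = Vmax,app·[S]/(Km,app + [S]) = 122 × 9.47/(30.1 + 9.47) = 29.2 nmol/s.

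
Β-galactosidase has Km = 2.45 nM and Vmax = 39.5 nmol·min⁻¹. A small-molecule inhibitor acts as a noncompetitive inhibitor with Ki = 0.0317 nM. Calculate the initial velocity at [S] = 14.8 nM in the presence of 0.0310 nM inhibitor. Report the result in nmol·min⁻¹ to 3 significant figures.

With α = 1 + [I]/Ki = 1 + 0.0310/0.0317 = 1.978, the noncompetitive rate law is v = (Vmax/α)·[S] / (Km + [S]).
v = (39.5/1.978)×14.8 / (2.45 + 14.8) = 295.6/17.25 = 17.1 nmol·min⁻¹.

17.1 nmol·min⁻¹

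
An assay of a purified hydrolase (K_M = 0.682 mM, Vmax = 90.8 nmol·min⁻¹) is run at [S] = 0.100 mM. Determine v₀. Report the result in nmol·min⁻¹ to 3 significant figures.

[S]/(Km+[S]) = 0.100/0.7820 = 0.1279, the fractional saturation.
v = 0.1279 × Vmax = 0.1279 × 90.8 = 11.6 nmol·min⁻¹.

11.6 nmol·min⁻¹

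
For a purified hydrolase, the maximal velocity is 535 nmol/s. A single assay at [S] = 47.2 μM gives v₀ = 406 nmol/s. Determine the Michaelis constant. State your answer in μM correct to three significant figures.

From v = Vmax[S]/(Km+[S]), Km = [S](Vmax − v)/v.
Km = 47.2 × (535 − 406) / 406 = 6089/406 = 15.0 μM.

15.0 μM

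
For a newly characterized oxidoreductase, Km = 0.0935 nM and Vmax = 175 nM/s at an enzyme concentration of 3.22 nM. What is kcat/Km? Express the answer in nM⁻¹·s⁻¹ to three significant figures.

kcat = Vmax/[E]total = 175/3.22 = 54.3 s⁻¹.
kcat/Km = 54.3/0.0935 = 581 nM⁻¹·s⁻¹.

581 nM⁻¹·s⁻¹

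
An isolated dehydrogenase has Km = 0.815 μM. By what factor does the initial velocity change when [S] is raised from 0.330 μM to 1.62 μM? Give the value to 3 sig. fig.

2.31

The fractional saturations are [S]/(Km+[S]) = 0.330/1.145 = 0.2882 and 1.62/2.435 = 0.6653.
v₂/v₁ is just their ratio: 0.6653/0.2882 = 2.31.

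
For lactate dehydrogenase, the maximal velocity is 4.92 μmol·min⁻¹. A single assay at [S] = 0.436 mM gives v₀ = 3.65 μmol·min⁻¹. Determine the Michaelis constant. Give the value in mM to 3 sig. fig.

0.152 mM

v/Vmax = 3.65/4.92 = 0.7419 = [S]/(Km+[S]).
So Km + [S] = [S]/0.7419 = 0.5877 mM, giving Km = 0.5877 − 0.436 = 0.152 mM.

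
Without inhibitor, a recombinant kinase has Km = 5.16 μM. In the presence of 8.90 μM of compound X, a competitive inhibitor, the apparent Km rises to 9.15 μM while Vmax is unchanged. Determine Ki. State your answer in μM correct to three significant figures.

Competitive: Km,app = α·Km with α = 1 + [I]/Ki.
α = Km,app/Km = 9.15/5.16 = 1.773.
Since α = 1 + [I]/Ki, [I]/Ki = 1.773 − 1 = 0.7733 and Ki = 8.90/0.7733 = 11.5 μM.

11.5 μM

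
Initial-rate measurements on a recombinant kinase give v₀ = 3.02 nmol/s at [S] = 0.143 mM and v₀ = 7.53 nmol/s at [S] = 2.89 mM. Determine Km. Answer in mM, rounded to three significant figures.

In reciprocal form, 1/v = (Km/Vmax)·(1/[S]) + 1/Vmax. The two points give (1/[S], 1/v) = (6.993, 0.3311) and (0.3460, 0.1328).
Slope = (0.3311 − 0.1328)/(6.993 − 0.3460) = 0.02984; intercept = 0.3311 − 0.02984×6.993 = 0.1225.
Vmax = 1/intercept = 8.16 nmol/s; Km = slope × Vmax = 0.02984 × 8.16 = 0.244 mM.

0.244 mM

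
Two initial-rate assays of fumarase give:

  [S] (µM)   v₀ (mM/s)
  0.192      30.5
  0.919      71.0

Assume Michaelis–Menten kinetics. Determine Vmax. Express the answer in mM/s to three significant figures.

From v = Vmax[S]/(Km+[S]), each point gives Vmax = v(Km+[S])/[S].
Equating: 30.5(Km+0.192)/0.192 = 71.0(Km+0.919)/0.919.
158.9·Km + 30.5 = 77.26·Km + 71.0, so (158.9 − 77.26)·Km = 71.0 − 30.5.
Km = 40.50/81.60 = 0.496 µM; then Vmax = 30.5(0.496+0.192)/0.192 = 109 mM/s.

109 mM/s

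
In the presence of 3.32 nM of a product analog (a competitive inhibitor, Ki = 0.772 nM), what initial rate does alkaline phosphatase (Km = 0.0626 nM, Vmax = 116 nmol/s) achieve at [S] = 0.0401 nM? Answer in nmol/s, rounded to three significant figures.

With α = 1 + [I]/Ki = 1 + 3.32/0.772 = 5.301, the competitive rate law is v = Vmax[S] / (αKm + [S]).
v = 116×0.0401 / (5.301×0.0626 + 0.0401) = 4.652/0.3719 = 12.5 nmol/s.

12.5 nmol/s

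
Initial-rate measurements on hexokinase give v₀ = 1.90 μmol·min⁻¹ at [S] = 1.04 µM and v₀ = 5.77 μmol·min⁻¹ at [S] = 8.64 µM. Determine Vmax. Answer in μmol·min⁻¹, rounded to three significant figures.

8.00 μmol·min⁻¹

From v = Vmax[S]/(Km+[S]), each point gives Vmax = v(Km+[S])/[S].
Equating: 1.90(Km+1.04)/1.04 = 5.77(Km+8.64)/8.64.
1.827·Km + 1.90 = 0.6678·Km + 5.77, so (1.827 − 0.6678)·Km = 5.77 − 1.90.
Km = 3.870/1.159 = 3.34 µM; then Vmax = 1.90(3.34+1.04)/1.04 = 8.00 μmol·min⁻¹.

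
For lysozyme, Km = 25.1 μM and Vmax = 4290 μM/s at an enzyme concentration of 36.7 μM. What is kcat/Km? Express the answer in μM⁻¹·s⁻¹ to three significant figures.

kcat = Vmax/[E]total = 4290/36.7 = 117 s⁻¹.
kcat/Km = 117/25.1 = 4.66 μM⁻¹·s⁻¹.

4.66 μM⁻¹·s⁻¹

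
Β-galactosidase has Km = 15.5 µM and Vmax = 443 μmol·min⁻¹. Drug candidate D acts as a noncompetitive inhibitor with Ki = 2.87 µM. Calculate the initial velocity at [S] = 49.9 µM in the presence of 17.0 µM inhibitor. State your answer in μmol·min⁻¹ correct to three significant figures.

48.8 μmol·min⁻¹

With α = 1 + [I]/Ki = 1 + 17.0/2.87 = 6.923, the noncompetitive rate law is v = (Vmax/α)·[S] / (Km + [S]).
v = (443/6.923)×49.9 / (15.5 + 49.9) = 3193/65.40 = 48.8 μmol·min⁻¹.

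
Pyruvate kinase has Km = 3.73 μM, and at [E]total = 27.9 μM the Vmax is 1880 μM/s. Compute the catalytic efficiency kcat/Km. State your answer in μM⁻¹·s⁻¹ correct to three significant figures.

kcat = Vmax/[E]total = 1880/27.9 = 67.4 s⁻¹.
kcat/Km = 67.4/3.73 = 18.1 μM⁻¹·s⁻¹.

18.1 μM⁻¹·s⁻¹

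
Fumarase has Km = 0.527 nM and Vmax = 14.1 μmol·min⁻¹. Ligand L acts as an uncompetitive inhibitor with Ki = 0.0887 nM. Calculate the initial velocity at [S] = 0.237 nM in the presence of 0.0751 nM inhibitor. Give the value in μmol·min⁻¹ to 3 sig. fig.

3.46 μmol·min⁻¹

With α = 1 + [I]/Ki = 1 + 0.0751/0.0887 = 1.847, the uncompetitive rate law is v = (Vmax/α)·[S] / (Km/α + [S]).
v = (14.1/1.847)×0.237 / (0.527/1.847 + 0.237) = 1.810/0.5224 = 3.46 μmol·min⁻¹.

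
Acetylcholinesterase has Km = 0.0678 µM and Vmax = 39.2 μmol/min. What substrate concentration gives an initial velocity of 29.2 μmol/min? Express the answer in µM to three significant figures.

0.198 µM

The required fractional saturation is v/Vmax = 29.2/39.2 = 0.7449.
Then [S]/(Km+[S]) = 0.7449 ⇒ [S] = 0.0678 × 0.7449/(1 − 0.7449) = 0.198 µM.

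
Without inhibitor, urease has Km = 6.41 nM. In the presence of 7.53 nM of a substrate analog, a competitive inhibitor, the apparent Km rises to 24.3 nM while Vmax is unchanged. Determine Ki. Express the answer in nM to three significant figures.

Competitive: Km,app = α·Km with α = 1 + [I]/Ki.
α = Km,app/Km = 24.3/6.41 = 3.791.
Ki = [I]/(α − 1) = 7.53/2.791 = 2.70 nM.

2.70 nM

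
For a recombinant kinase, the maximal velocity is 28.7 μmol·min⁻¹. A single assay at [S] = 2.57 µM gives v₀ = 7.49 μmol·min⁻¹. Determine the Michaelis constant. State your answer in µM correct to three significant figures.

From v = Vmax[S]/(Km+[S]), Km = [S](Vmax − v)/v.
Km = 2.57 × (28.7 − 7.49) / 7.49 = 54.51/7.49 = 7.28 µM.

7.28 µM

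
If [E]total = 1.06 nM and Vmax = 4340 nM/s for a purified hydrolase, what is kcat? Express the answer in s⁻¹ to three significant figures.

4090 s⁻¹

kcat = Vmax/[E]total = 4340 nM/s / 1.06 nM = 4090 s⁻¹.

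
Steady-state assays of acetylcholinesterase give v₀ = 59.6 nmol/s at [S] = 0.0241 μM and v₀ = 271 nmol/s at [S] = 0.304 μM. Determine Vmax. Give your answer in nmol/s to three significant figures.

390 nmol/s

From v = Vmax[S]/(Km+[S]), each point gives Vmax = v(Km+[S])/[S].
Equating: 59.6(Km+0.0241)/0.0241 = 271(Km+0.304)/0.304.
2473·Km + 59.6 = 891.4·Km + 271, so (2473 − 891.4)·Km = 271 − 59.6.
Km = 211.4/1582 = 0.134 μM; then Vmax = 59.6(0.134+0.0241)/0.0241 = 390 nmol/s.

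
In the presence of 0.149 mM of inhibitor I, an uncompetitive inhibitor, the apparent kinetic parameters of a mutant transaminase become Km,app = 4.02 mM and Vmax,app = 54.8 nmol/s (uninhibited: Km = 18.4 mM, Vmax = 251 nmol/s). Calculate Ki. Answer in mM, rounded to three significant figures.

Uncompetitive: Vmax,app = Vmax/α (and Km,app = Km/α) with α = 1 + [I]/Ki.
α = Vmax/Vmax,app = 251/54.8 = 4.580.
Since α = 1 + [I]/Ki, [I]/Ki = 4.580 − 1 = 3.580 and Ki = 0.149/3.580 = 0.0416 mM.

0.0416 mM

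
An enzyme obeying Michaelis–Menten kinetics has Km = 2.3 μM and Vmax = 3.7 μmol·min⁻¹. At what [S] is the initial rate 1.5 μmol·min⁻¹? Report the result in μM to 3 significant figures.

1.57 μM

Rearranging v = Vmax[S]/(Km+[S]) gives [S] = Km·v/(Vmax − v).
[S] = 2.3 × 1.5 / (3.7 − 1.5) = 3.450/2.200 = 1.57 μM.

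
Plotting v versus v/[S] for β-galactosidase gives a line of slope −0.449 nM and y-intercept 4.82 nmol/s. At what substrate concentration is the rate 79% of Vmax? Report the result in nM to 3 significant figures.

The Eadie–Hofstee slope gives Km = 0.449 nM (slope = −Km).
v/Vmax = [S]/(Km+[S]) = 0.79 ⇒ [S] = Km·0.79/(1−0.79) = 0.449 × 3.762 = 1.69 nM.

1.69 nM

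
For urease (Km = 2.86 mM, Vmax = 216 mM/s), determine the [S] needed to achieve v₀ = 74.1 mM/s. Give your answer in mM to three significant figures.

1.49 mM

The required fractional saturation is v/Vmax = 74.1/216 = 0.3431.
Then [S]/(Km+[S]) = 0.3431 ⇒ [S] = 2.86 × 0.3431/(1 − 0.3431) = 1.49 mM.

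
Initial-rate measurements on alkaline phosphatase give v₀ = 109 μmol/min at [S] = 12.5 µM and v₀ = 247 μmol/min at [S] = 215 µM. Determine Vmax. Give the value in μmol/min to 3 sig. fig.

268 μmol/min

From v = Vmax[S]/(Km+[S]), each point gives Vmax = v(Km+[S])/[S].
Equating: 109(Km+12.5)/12.5 = 247(Km+215)/215.
8.720·Km + 109 = 1.149·Km + 247, so (8.720 − 1.149)·Km = 247 − 109.
Km = 138.0/7.571 = 18.2 µM; then Vmax = 109(18.2+12.5)/12.5 = 268 μmol/min.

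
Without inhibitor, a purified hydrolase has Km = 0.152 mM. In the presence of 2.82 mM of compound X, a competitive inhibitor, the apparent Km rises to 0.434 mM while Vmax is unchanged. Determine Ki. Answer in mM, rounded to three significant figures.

1.52 mM

Competitive: Km,app = α·Km with α = 1 + [I]/Ki.
α = Km,app/Km = 0.434/0.152 = 2.855.
Ki = [I]/(α − 1) = 2.82/1.855 = 1.52 mM.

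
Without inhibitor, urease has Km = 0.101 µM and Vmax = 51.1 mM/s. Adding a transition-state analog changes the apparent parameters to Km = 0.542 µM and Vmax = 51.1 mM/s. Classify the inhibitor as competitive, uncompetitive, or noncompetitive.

competitive

Km increases (0.101 → 0.542 µM) while Vmax is unchanged — the hallmark of competitive inhibition.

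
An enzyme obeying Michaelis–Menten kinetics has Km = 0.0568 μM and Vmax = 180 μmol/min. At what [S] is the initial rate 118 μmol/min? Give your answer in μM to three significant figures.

0.108 μM

Rearranging v = Vmax[S]/(Km+[S]) gives [S] = Km·v/(Vmax − v).
[S] = 0.0568 × 118 / (180 − 118) = 6.702/62.00 = 0.108 μM.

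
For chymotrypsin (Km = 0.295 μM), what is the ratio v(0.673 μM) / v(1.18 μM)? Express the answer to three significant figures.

The fractional saturations are [S]/(Km+[S]) = 1.18/1.475 = 0.8000 and 0.673/0.9680 = 0.6952.
v₂/v₁ is just their ratio: 0.6952/0.8000 = 0.869.

0.869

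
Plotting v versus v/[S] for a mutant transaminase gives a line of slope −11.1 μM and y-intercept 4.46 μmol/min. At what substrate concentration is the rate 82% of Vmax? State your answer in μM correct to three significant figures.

50.6 μM

The Eadie–Hofstee slope gives Km = 11.1 μM (slope = −Km).
v/Vmax = [S]/(Km+[S]) = 0.82 ⇒ [S] = Km·0.82/(1−0.82) = 11.1 × 4.556 = 50.6 μM.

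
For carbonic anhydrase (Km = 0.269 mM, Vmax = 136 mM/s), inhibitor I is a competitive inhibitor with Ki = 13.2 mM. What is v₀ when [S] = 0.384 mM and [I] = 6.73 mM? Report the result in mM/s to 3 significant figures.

66.1 mM/s

α = 1 + [I]/Ki = 1 + 6.73/13.2 = 1.510.
For a competitive inhibitor, Vmax is unchanged and the apparent Km becomes α·Km: Km,app = 0.406 mM, Vmax,app = 136 mM/s.
v = Vmax,app·[S]/(Km,app + [S]) = 136 × 0.384/(0.406 + 0.384) = 66.1 mM/s.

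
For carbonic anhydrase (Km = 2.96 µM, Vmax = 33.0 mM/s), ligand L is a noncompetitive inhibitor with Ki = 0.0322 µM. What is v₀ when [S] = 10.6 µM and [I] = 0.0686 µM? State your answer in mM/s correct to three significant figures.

8.24 mM/s

α = 1 + [I]/Ki = 1 + 0.0686/0.0322 = 3.130.
For a noncompetitive inhibitor, Vmax is reduced to Vmax/α while Km is unchanged: Km,app = 2.96 µM, Vmax,app = 10.5 mM/s.
v = Vmax,app·[S]/(Km,app + [S]) = 10.5 × 10.6/(2.96 + 10.6) = 8.24 mM/s.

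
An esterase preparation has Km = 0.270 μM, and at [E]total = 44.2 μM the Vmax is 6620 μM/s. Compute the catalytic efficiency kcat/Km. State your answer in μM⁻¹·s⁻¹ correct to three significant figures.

555 μM⁻¹·s⁻¹

kcat = Vmax/[E]total = 6620/44.2 = 150 s⁻¹.
kcat/Km = 150/0.270 = 555 μM⁻¹·s⁻¹.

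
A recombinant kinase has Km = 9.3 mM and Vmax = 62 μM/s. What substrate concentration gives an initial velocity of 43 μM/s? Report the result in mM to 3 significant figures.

21.0 mM

The required fractional saturation is v/Vmax = 43/62 = 0.6935.
Then [S]/(Km+[S]) = 0.6935 ⇒ [S] = 9.3 × 0.6935/(1 − 0.6935) = 21.0 mM.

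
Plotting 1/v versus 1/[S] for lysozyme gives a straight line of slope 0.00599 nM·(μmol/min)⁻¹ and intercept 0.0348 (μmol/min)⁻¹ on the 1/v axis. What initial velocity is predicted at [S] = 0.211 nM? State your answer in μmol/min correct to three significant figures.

The y-intercept is 1/Vmax, so Vmax = 1/0.0348 = 28.7 μmol/min.
The slope is Km/Vmax, so Km = 0.00599 × 28.7 = 0.172 nM.
Then v = 28.7 × 0.211/(0.172 + 0.211) = 15.8 μmol/min.

15.8 μmol/min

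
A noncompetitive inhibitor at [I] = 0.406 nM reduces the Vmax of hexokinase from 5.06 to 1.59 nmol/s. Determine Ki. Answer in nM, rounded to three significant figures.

Noncompetitive: Vmax,app = Vmax/α with α = 1 + [I]/Ki.
α = Vmax/Vmax,app = 5.06/1.59 = 3.182.
Ki = [I]/(α − 1) = 0.406/2.182 = 0.186 nM.

0.186 nM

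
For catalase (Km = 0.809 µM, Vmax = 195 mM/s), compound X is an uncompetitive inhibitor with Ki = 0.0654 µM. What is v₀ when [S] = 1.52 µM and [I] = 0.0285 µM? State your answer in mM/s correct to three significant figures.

α = 1 + [I]/Ki = 1 + 0.0285/0.0654 = 1.436.
For an uncompetitive inhibitor, both parameters are divided by α, giving Vmax/α and Km/α: Km,app = 0.563 µM, Vmax,app = 136 mM/s.
v = Vmax,app·[S]/(Km,app + [S]) = 136 × 1.52/(0.563 + 1.52) = 99.1 mM/s.

99.1 mM/s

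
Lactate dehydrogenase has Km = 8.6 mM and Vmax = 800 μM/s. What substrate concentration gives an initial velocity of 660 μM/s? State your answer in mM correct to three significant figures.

The required fractional saturation is v/Vmax = 660/800 = 0.8250.
Then [S]/(Km+[S]) = 0.8250 ⇒ [S] = 8.6 × 0.8250/(1 − 0.8250) = 40.5 mM.

40.5 mM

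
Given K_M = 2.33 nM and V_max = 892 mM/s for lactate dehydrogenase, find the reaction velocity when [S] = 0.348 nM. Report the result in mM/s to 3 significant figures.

116 mM/s

v = Vmax·[S]/(Km + [S]) = 892 × 0.348 / (2.33 + 0.348)
  = 310.4 / 2.678 = 116 mM/s.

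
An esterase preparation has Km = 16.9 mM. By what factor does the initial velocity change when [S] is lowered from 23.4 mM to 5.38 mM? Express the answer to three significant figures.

0.416

The fractional saturations are [S]/(Km+[S]) = 23.4/40.30 = 0.5806 and 5.38/22.28 = 0.2415.
v₂/v₁ is just their ratio: 0.2415/0.5806 = 0.416.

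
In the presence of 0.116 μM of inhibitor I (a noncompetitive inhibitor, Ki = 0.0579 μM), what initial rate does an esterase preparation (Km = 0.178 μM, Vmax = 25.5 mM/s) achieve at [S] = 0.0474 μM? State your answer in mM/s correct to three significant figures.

1.79 mM/s

α = 1 + [I]/Ki = 1 + 0.116/0.0579 = 3.003.
For a noncompetitive inhibitor, Vmax is reduced to Vmax/α while Km is unchanged: Km,app = 0.178 μM, Vmax,app = 8.49 mM/s.
v = Vmax,app·[S]/(Km,app + [S]) = 8.49 × 0.0474/(0.178 + 0.0474) = 1.79 mM/s.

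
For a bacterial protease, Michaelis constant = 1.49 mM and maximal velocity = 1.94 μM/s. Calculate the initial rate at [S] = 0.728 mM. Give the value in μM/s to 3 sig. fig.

v = Vmax·[S]/(Km + [S]) = 1.94 × 0.728 / (1.49 + 0.728)
  = 1.412 / 2.218 = 0.637 μM/s.

0.637 μM/s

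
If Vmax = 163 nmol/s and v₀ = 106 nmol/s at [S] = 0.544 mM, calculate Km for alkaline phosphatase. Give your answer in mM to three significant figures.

v/Vmax = 106/163 = 0.6503 = [S]/(Km+[S]).
So Km + [S] = [S]/0.6503 = 0.8365 mM, giving Km = 0.8365 − 0.544 = 0.293 mM.

0.293 mM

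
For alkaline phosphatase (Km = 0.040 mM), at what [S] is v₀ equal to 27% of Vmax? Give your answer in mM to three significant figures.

v/Vmax = [S]/(Km+[S]) = 0.27, so [S] = Km·0.27/(1 − 0.27) = 0.040 × 0.3699.
[S] = 0.0148 mM.

0.0148 mM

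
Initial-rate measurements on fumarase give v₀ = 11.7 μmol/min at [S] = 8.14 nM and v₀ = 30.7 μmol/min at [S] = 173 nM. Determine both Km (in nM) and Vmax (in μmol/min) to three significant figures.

Km = 15.1 nM; Vmax = 33.4 μmol/min

In reciprocal form, 1/v = (Km/Vmax)·(1/[S]) + 1/Vmax. The two points give (1/[S], 1/v) = (0.1229, 0.08547) and (0.005780, 0.03257).
Slope = (0.08547 − 0.03257)/(0.1229 − 0.005780) = 0.4518; intercept = 0.08547 − 0.4518×0.1229 = 0.02996.
Vmax = 1/intercept = 33.4 μmol/min; Km = slope × Vmax = 0.4518 × 33.4 = 15.1 nM.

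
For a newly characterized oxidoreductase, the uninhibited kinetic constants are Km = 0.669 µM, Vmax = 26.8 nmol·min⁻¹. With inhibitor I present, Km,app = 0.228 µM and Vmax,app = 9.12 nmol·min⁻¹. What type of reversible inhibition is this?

Both Km and Vmax decrease by the same factor (~2.94-fold) — characteristic of uncompetitive inhibition.

uncompetitive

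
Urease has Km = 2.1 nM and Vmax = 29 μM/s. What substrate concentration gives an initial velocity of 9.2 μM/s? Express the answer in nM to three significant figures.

0.976 nM

Rearranging v = Vmax[S]/(Km+[S]) gives [S] = Km·v/(Vmax − v).
[S] = 2.1 × 9.2 / (29 − 9.2) = 19.32/19.80 = 0.976 nM.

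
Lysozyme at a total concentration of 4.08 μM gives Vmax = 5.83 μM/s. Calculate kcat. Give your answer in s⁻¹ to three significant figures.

kcat = Vmax/[E]total = 5.83 μM/s / 4.08 μM = 1.43 s⁻¹.

1.43 s⁻¹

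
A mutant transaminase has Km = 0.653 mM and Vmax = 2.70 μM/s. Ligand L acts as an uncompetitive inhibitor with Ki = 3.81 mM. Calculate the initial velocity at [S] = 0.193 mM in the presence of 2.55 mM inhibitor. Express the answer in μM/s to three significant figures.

α = 1 + [I]/Ki = 1 + 2.55/3.81 = 1.669.
For an uncompetitive inhibitor, both parameters are divided by α, giving Vmax/α and Km/α: Km,app = 0.391 mM, Vmax,app = 1.62 μM/s.
v = Vmax,app·[S]/(Km,app + [S]) = 1.62 × 0.193/(0.391 + 0.193) = 0.534 μM/s.

0.534 μM/s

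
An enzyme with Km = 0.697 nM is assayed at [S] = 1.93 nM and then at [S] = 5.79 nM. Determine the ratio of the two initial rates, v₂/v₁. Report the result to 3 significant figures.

1.21

The fractional saturations are [S]/(Km+[S]) = 1.93/2.627 = 0.7347 and 5.79/6.487 = 0.8926.
v₂/v₁ is just their ratio: 0.8926/0.7347 = 1.21.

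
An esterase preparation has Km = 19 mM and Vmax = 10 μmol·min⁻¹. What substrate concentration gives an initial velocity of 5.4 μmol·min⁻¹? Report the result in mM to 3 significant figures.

22.3 mM

The required fractional saturation is v/Vmax = 5.4/10 = 0.5400.
Then [S]/(Km+[S]) = 0.5400 ⇒ [S] = 19 × 0.5400/(1 − 0.5400) = 22.3 mM.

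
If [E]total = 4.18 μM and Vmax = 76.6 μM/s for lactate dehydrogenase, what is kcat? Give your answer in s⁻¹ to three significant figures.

18.3 s⁻¹

kcat = Vmax/[E]total = 76.6 μM/s / 4.18 μM = 18.3 s⁻¹.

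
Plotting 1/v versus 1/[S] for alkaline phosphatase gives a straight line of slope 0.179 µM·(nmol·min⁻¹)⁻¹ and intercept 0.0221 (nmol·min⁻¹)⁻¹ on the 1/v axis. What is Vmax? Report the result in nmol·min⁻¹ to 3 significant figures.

The y-intercept of a Lineweaver–Burk plot equals 1/Vmax, so Vmax = 1/0.0221 = 45.2 nmol·min⁻¹.

45.2 nmol·min⁻¹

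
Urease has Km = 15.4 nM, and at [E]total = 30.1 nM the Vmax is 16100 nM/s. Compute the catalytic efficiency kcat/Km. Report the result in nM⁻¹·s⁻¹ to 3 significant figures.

34.7 nM⁻¹·s⁻¹

kcat = Vmax/[E]total = 16100/30.1 = 535 s⁻¹.
kcat/Km = 535/15.4 = 34.7 nM⁻¹·s⁻¹.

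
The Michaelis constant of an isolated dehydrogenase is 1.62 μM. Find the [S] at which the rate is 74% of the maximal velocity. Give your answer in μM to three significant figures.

4.61 μM

v/Vmax = [S]/(Km+[S]) = 0.74, so [S] = Km·0.74/(1 − 0.74) = 1.62 × 2.846.
[S] = 4.61 μM.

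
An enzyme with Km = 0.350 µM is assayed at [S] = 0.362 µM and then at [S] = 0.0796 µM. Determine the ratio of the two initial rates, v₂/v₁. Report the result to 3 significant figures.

0.364

Since Vmax cancels, v₂/v₁ = [S]₂(Km+[S]₁) / [S]₁(Km+[S]₂).
= 0.0796×(0.350+0.362) / (0.362×(0.350+0.0796)) = 0.05668/0.1555 = 0.364.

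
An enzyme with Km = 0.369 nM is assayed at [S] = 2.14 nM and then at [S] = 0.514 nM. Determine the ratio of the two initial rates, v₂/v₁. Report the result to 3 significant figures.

0.682

Since Vmax cancels, v₂/v₁ = [S]₂(Km+[S]₁) / [S]₁(Km+[S]₂).
= 0.514×(0.369+2.14) / (2.14×(0.369+0.514)) = 1.290/1.890 = 0.682.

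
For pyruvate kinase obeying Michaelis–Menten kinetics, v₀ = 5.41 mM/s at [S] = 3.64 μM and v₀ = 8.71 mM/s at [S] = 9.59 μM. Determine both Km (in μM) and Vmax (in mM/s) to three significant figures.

In reciprocal form, 1/v = (Km/Vmax)·(1/[S]) + 1/Vmax. The two points give (1/[S], 1/v) = (0.2747, 0.1848) and (0.1043, 0.1148).
Slope = (0.1848 − 0.1148)/(0.2747 − 0.1043) = 0.4109; intercept = 0.1848 − 0.4109×0.2747 = 0.07197.
Vmax = 1/intercept = 13.9 mM/s; Km = slope × Vmax = 0.4109 × 13.9 = 5.71 μM.

Km = 5.71 μM; Vmax = 13.9 mM/s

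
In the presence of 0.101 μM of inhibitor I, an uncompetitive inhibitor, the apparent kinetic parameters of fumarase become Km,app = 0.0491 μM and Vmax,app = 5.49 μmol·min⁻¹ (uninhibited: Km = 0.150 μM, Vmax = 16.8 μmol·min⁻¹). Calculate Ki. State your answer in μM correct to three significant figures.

0.0490 μM

Uncompetitive: Vmax,app = Vmax/α (and Km,app = Km/α) with α = 1 + [I]/Ki.
α = Vmax/Vmax,app = 16.8/5.49 = 3.060.
Ki = [I]/(α − 1) = 0.101/2.060 = 0.0490 μM.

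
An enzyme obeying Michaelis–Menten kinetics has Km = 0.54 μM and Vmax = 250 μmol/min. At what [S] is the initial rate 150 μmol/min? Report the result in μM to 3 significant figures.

The required fractional saturation is v/Vmax = 150/250 = 0.6000.
Then [S]/(Km+[S]) = 0.6000 ⇒ [S] = 0.54 × 0.6000/(1 − 0.6000) = 0.810 μM.

0.810 μM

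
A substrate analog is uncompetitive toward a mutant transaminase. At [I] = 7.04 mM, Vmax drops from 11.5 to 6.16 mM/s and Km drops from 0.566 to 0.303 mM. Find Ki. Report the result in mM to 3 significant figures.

Uncompetitive: Vmax,app = Vmax/α (and Km,app = Km/α) with α = 1 + [I]/Ki.
α = Vmax/Vmax,app = 11.5/6.16 = 1.867.
Ki = [I]/(α − 1) = 7.04/0.8669 = 8.12 mM.

8.12 mM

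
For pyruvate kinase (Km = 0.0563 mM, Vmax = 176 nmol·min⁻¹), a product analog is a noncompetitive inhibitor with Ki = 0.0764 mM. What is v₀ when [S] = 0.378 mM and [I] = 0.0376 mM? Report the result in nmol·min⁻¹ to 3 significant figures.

103 nmol·min⁻¹

α = 1 + [I]/Ki = 1 + 0.0376/0.0764 = 1.492.
For a noncompetitive inhibitor, Vmax is reduced to Vmax/α while Km is unchanged: Km,app = 0.0563 mM, Vmax,app = 118 nmol·min⁻¹.
v = Vmax,app·[S]/(Km,app + [S]) = 118 × 0.378/(0.0563 + 0.378) = 103 nmol·min⁻¹.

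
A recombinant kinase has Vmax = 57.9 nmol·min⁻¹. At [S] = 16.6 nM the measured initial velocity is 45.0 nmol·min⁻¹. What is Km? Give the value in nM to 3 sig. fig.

v/Vmax = 45.0/57.9 = 0.7772 = [S]/(Km+[S]).
So Km + [S] = [S]/0.7772 = 21.36 nM, giving Km = 21.36 − 16.6 = 4.76 nM.

4.76 nM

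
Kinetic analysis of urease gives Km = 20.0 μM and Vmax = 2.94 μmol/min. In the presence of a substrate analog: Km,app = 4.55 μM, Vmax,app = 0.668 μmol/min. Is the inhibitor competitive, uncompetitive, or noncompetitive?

uncompetitive

Both Km and Vmax decrease by the same factor (~4.40-fold) — characteristic of uncompetitive inhibition.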